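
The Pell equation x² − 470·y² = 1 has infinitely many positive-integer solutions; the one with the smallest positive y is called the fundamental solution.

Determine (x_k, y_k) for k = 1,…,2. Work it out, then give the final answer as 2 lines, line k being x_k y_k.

1691 78
5718961 263796

[21; 1,2,8,2,1,42] for √470; ℓ=6 ⇒ convergent index 5
k=0  a_k=21  p_k/q_k = 21/1
…
k=2  a_k=2  p_k/q_k = 65/3
…
k=4  a_k=2  p_k/q_k = 1149/53
k=5  a_k=1  p_k/q_k = 1691/78
→ (1691, 78).  Check: 1691²=2859481, 470·78²=2859480, difference 1.
(x_2, y_2) = (1691·1691 + 470·78·78, 1691·78 + 78·1691) = (5718961, 263796)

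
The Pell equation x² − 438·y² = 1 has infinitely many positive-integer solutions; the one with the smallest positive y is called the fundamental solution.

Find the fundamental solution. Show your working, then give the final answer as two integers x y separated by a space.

d=438: √d = [20; 1,12,1,40] (ℓ=4, even), read p_3/q_3
step 0: (20, 1)  from 20·(1,0) + (0,1)
step 1: (21, 1)  from 1·(20,1) + (1,0)
step 2: (272, 13)  from 12·(21,1) + (20,1)
step 3: (293, 14)  from 1·(272,13) + (21,1)
→ (293, 14).  Check: 293²=85849, 438·14²=85848, difference 1.

293 14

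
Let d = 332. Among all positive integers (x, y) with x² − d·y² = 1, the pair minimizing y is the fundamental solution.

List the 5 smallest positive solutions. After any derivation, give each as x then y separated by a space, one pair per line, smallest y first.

d=332: √d = [18; 4,1,1,8,1,1,4,36] (ℓ=8, even), read p_7/q_7
i=0: a=18 ⇒ p=18, q=1
…
i=3: a=1 ⇒ p=164, q=9
…
i=6: a=1 ⇒ p=2970, q=163
i=7: a=4 ⇒ p=13447, q=738
(x₁, y₁) = (13447, 738);  13447² − 332·738² = 1 ✓
k=2:  x_2 = 13447·13447+332·738·738 = 361643617,  y_2 = 13447·738+738·13447 = 19847772
k=3:  x_3 = 13447·361643617+332·738·19847772 = 9726043422151,  y_3 = 13447·19847772+738·361643617 = 533785979430
k=4:  x_4 = 13447·9726043422151+332·738·533785979430 = 261572211433685377,  y_4 = 13447·533785979430+738·9726043422151 = 14355640110942648
k=5:  x_5 = 13447·261572211433685377+332·738·14355640110942648 = 7034723044571491106887,  y_5 = 13447·14355640110942648+738·261572211433685377 = 386080584609905595882

13447 738
361643617 19847772
9726043422151 533785979430
261572211433685377 14355640110942648
7034723044571491106887 386080584609905595882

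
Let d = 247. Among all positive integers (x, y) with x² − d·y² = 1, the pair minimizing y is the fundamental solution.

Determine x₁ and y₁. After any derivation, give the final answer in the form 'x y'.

85292 5427

d=247: √d = [15; 1,2,1,1,9,1,9,1,1,2,1,30] (ℓ=12, even), read p_11/q_11
i=0: a=15 ⇒ p=15, q=1
i=1: a=1 ⇒ p=16, q=1
…
i=4: a=1 ⇒ p=110, q=7
i=5: a=9 ⇒ p=1053, q=67
i=6: a=1 ⇒ p=1163, q=74
i=7: a=9 ⇒ p=11520, q=733
…
i=10: a=2 ⇒ p=61089, q=3887
i=11: a=1 ⇒ p=85292, q=5427
fundamental: x₁=85292, y₁=5427  (since 7274725264 − 247·29452329 = 1)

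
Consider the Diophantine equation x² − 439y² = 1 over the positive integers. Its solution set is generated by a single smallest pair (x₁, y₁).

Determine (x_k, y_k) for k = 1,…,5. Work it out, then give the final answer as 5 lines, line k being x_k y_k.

d=439: √d = [20; 1,19,1,40] (ℓ=4, even), read p_3/q_3
a_0=20:  p_0=20·1+0=20,  q_0=20·0+1=1
…
a_2=19:  p_2=19·21+20=419,  q_2=19·1+1=20
a_3=1:  p_3=1·419+21=440,  q_3=1·20+1=21
fundamental: x₁=440, y₁=21  (since 193600 − 439·441 = 1)
(x_2, y_2) = (440·440 + 439·21·21, 440·21 + 21·440) = (387199, 18480)
(x_3, y_3) = (440·387199 + 439·21·18480, 440·18480 + 21·387199) = (340734680, 16262379)
(x_4, y_4) = (440·340734680 + 439·21·16262379, 440·16262379 + 21·340734680) = (299846131201, 14310875040)
(x_5, y_5) = (440·299846131201 + 439·21·14310875040, 440·14310875040 + 21·299846131201) = (263864254722200, 12593553772821)

440 21
387199 18480
340734680 16262379
299846131201 14310875040
263864254722200 12593553772821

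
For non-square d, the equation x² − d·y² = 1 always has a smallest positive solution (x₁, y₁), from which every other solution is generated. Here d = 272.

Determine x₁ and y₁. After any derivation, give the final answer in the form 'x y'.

33 2

d=272: √d = [16; 2,32] (ℓ=2, even), read p_1/q_1
i=0: a=16 ⇒ p=16, q=1
i=1: a=2 ⇒ p=33, q=2
→ (33, 2).  Check: 33²=1089, 272·2²=1088, difference 1.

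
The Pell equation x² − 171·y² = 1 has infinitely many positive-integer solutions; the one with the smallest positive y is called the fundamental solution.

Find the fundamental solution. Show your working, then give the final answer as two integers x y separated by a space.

√171 → a₀=13, period (13,26); ℓ=2 even so k=1
a_0=13:  p_0=13·1+0=13,  q_0=13·0+1=1
a_1=13:  p_1=13·13+1=170,  q_1=13·1+0=13
→ (170, 13).  Check: 170²=28900, 171·13²=28899, difference 1.

170 13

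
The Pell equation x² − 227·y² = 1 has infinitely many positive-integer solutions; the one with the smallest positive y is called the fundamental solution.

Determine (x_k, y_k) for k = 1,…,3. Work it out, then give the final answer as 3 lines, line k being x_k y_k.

226 15
102151 6780
46172026 3064545

√227 → a₀=15, period (15,30); ℓ=2 even so k=1
step 0: (15, 1)  from 15·(1,0) + (0,1)
step 1: (226, 15)  from 15·(15,1) + (1,0)
fundamental: x₁=226, y₁=15  (since 51076 − 227·225 = 1)
n=2: (226,15)∘(226,15) = (226·226+227·15·15, 226·15+15·226) = (102151,6780)
n=3: (102151,6780)∘(226,15) = (226·102151+227·15·6780, 226·6780+15·102151) = (46172026,3064545)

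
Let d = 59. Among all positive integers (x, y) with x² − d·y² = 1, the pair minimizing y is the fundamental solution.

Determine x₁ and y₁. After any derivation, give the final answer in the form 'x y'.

530 69

√59 = [7; 1,2,7,2,1,14, …], period ℓ=6 (even) → k=5
step 0: (7, 1)  from 7·(1,0) + (0,1)
…
step 3: (169, 22)  from 7·(23,3) + (8,1)
step 4: (361, 47)  from 2·(169,22) + (23,3)
step 5: (530, 69)  from 1·(361,47) + (169,22)
fundamental: x₁=530, y₁=69  (since 280900 − 59·4761 = 1)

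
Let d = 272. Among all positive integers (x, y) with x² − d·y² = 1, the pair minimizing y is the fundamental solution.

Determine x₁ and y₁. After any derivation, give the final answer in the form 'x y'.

[16; 2,32] for √272; ℓ=2 ⇒ convergent index 1
i=0: a=16 ⇒ p=16, q=1
i=1: a=2 ⇒ p=33, q=2
→ (33, 2).  Check: 33²=1089, 272·2²=1088, difference 1.

33 2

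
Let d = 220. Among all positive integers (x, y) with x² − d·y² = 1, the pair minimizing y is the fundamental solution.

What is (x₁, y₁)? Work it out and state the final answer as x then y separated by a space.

89 6

√220 → a₀=14, period (1,4,1,28); ℓ=4 even so k=3
a_0=14:  p_0=14·1+0=14,  q_0=14·0+1=1
a_1=1:  p_1=1·14+1=15,  q_1=1·1+0=1
a_2=4:  p_2=4·15+14=74,  q_2=4·1+1=5
a_3=1:  p_3=1·74+15=89,  q_3=1·5+1=6
fundamental: x₁=89, y₁=6  (since 7921 − 220·36 = 1)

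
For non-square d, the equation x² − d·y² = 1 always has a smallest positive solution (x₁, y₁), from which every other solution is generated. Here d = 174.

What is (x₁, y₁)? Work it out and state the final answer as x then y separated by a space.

d=174: √d = [13; 5,4,5,26] (ℓ=4, even), read p_3/q_3
i=0: a=13 ⇒ p=13, q=1
i=1: a=5 ⇒ p=66, q=5
i=2: a=4 ⇒ p=277, q=21
i=3: a=5 ⇒ p=1451, q=110
fundamental: x₁=1451, y₁=110  (since 2105401 − 174·12100 = 1)

1451 110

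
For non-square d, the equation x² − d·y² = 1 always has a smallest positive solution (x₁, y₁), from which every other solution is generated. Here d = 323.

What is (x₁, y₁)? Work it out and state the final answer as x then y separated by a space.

18 1

√323 = [17; 1,34, …], period ℓ=2 (even) → k=1
i=0: a=17 ⇒ p=17, q=1
i=1: a=1 ⇒ p=18, q=1
(x₁, y₁) = (18, 1);  18² − 323·1² = 1 ✓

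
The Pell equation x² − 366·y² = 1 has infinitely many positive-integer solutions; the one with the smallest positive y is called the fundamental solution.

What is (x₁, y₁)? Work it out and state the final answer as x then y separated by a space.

907925 47458

√366 → a₀=19, period (7,1,1,1,2,12,2,1,1,1,7,38); ℓ=12 even so k=11
k=0  a_k=19  p_k/q_k = 19/1
k=1  a_k=7  p_k/q_k = 134/7
…
k=5  a_k=2  p_k/q_k = 1167/61
…
k=7  a_k=2  p_k/q_k = 30055/1571
…
k=10  a_k=1  p_k/q_k = 119053/6223
k=11  a_k=7  p_k/q_k = 907925/47458
fundamental: x₁=907925, y₁=47458  (since 824327805625 − 366·2252261764 = 1)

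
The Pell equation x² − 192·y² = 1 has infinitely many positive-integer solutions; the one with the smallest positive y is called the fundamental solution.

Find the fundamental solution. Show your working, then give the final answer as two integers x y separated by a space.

√192 = [13; 1,5,1,26, …], period ℓ=4 (even) → k=3
k=0  a_k=13  p_k/q_k = 13/1
…
k=2  a_k=5  p_k/q_k = 83/6
k=3  a_k=1  p_k/q_k = 97/7
(x₁, y₁) = (97, 7);  97² − 192·7² = 1 ✓

97 7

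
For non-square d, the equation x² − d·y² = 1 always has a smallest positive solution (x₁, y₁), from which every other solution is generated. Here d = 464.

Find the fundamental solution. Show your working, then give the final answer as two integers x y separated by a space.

d=464: √d = [21; 1,1,5,1,1,1,5,1,1,42] (ℓ=10, even), read p_9/q_9
i=0: a=21 ⇒ p=21, q=1
…
i=2: a=1 ⇒ p=43, q=2
i=3: a=5 ⇒ p=237, q=11
i=4: a=1 ⇒ p=280, q=13
i=5: a=1 ⇒ p=517, q=24
…
i=7: a=5 ⇒ p=4502, q=209
i=8: a=1 ⇒ p=5299, q=246
i=9: a=1 ⇒ p=9801, q=455
(x₁, y₁) = (9801, 455);  9801² − 464·455² = 1 ✓

9801 455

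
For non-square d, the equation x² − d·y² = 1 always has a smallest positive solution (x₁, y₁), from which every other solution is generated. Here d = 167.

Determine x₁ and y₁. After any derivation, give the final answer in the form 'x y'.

d=167: √d = [12; 1,11,1,24] (ℓ=4, even), read p_3/q_3
k=0  a_k=12  p_k/q_k = 12/1
k=1  a_k=1  p_k/q_k = 13/1
k=2  a_k=11  p_k/q_k = 155/12
k=3  a_k=1  p_k/q_k = 168/13
fundamental: x₁=168, y₁=13  (since 28224 − 167·169 = 1)

168 13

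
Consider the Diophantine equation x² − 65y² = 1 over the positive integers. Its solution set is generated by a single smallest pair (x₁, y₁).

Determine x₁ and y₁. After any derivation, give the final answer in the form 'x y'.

129 16

√65 = [8; 16, …], period ℓ=1 (odd) → k=1
a_0=8:  p_0=8·1+0=8,  q_0=8·0+1=1
a_1=16:  p_1=16·8+1=129,  q_1=16·1+0=16
(x₁, y₁) = (129, 16);  129² − 65·16² = 1 ✓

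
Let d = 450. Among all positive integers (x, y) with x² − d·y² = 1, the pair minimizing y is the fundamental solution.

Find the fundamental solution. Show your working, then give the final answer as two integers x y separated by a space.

19601 924

√450 = [21; 4,1,2,4,2,1,4,42, …], period ℓ=8 (even) → k=7
step 0: (21, 1)  from 21·(1,0) + (0,1)
step 1: (85, 4)  from 4·(21,1) + (1,0)
step 2: (106, 5)  from 1·(85,4) + (21,1)
step 3: (297, 14)  from 2·(106,5) + (85,4)
step 4: (1294, 61)  from 4·(297,14) + (106,5)
…
step 6: (4179, 197)  from 1·(2885,136) + (1294,61)
step 7: (19601, 924)  from 4·(4179,197) + (2885,136)
fundamental: x₁=19601, y₁=924  (since 384199201 − 450·853776 = 1)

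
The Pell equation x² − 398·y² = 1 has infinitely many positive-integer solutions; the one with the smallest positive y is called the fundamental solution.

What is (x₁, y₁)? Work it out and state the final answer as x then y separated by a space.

d=398: √d = [19; 1,18,1,38] (ℓ=4, even), read p_3/q_3
i=0: a=19 ⇒ p=19, q=1
i=1: a=1 ⇒ p=20, q=1
i=2: a=18 ⇒ p=379, q=19
i=3: a=1 ⇒ p=399, q=20
fundamental: x₁=399, y₁=20  (since 159201 − 398·400 = 1)

399 20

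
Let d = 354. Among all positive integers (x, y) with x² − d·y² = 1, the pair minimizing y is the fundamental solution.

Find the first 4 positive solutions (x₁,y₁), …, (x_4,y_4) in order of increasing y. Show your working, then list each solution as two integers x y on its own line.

[18; 1,4,2,2,18,2,2,4,1,36] for √354; ℓ=10 ⇒ convergent index 9
step 0: (18, 1)  from 18·(1,0) + (0,1)
…
step 3: (207, 11)  from 2·(94,5) + (19,1)
…
step 5: (9351, 497)  from 18·(508,27) + (207,11)
step 6: (19210, 1021)  from 2·(9351,497) + (508,27)
step 7: (47771, 2539)  from 2·(19210,1021) + (9351,497)
step 8: (210294, 11177)  from 4·(47771,2539) + (19210,1021)
step 9: (258065, 13716)  from 1·(210294,11177) + (47771,2539)
→ (258065, 13716).  Check: 258065²=66597544225, 354·13716²=66597544224, difference 1.
n=2: (258065,13716)∘(258065,13716) = (258065·258065+354·13716·13716, 258065·13716+13716·258065) = (133195088449,7079239080)
n=3: (133195088449,7079239080)∘(258065,13716) = (258065·133195088449+354·13716·7079239080, 258065·7079239080+13716·133195088449) = (68745981000924305,3653807666346684)
n=4: (68745981000924305,3653807666346684)∘(258065,13716) = (258065·68745981000924305+354·13716·3653807666346684, 258065·3653807666346684+13716·68745981000924305) = (35481863173873866451201,1885839750824434773840)

258065 13716
133195088449 7079239080
68745981000924305 3653807666346684
35481863173873866451201 1885839750824434773840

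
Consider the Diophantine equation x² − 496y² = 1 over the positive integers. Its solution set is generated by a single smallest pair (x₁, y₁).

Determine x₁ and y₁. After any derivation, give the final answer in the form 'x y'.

√496 = [22; 3,1,2,4,1,…,1,3,44, …], period ℓ=16 (even) → k=15
i=0: a=22 ⇒ p=22, q=1
…
i=3: a=2 ⇒ p=245, q=11
i=4: a=4 ⇒ p=1069, q=48
i=5: a=1 ⇒ p=1314, q=59
i=6: a=1 ⇒ p=2383, q=107
…
i=10: a=1 ⇒ p=49709, q=2232
i=11: a=1 ⇒ p=84875, q=3811
…
i=13: a=2 ⇒ p=863293, q=38763
i=14: a=1 ⇒ p=1252502, q=56239
i=15: a=3 ⇒ p=4620799, q=207480
fundamental: x₁=4620799, y₁=207480  (since 21351783398401 − 496·43047950400 = 1)

4620799 207480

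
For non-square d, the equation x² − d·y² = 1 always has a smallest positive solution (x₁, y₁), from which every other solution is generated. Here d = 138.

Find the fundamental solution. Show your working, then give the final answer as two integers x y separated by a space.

√138 → a₀=11, period (1,2,1,22); ℓ=4 even so k=3
a_0=11:  p_0=11·1+0=11,  q_0=11·0+1=1
…
a_2=2:  p_2=2·12+11=35,  q_2=2·1+1=3
a_3=1:  p_3=1·35+12=47,  q_3=1·3+1=4
fundamental: x₁=47, y₁=4  (since 2209 − 138·16 = 1)

47 4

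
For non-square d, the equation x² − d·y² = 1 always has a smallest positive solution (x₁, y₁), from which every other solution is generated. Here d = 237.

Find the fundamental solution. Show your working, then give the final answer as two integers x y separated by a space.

228151 14820

√237 → a₀=15, period (2,1,1,7,10,7,1,1,2,30); ℓ=10 even so k=9
a_0=15:  p_0=15·1+0=15,  q_0=15·0+1=1
…
a_3=1:  p_3=1·46+31=77,  q_3=1·3+2=5
…
a_5=10:  p_5=10·585+77=5927,  q_5=10·38+5=385
…
a_8=1:  p_8=1·48001+42074=90075,  q_8=1·3118+2733=5851
a_9=2:  p_9=2·90075+48001=228151,  q_9=2·5851+3118=14820
(x₁, y₁) = (228151, 14820);  228151² − 237·14820² = 1 ✓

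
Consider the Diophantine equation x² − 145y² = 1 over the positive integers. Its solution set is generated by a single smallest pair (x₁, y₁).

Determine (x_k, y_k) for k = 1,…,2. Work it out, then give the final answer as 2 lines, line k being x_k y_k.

d=145: √d = [12; 24] (ℓ=1, odd), read p_1/q_1
a_0=12:  p_0=12·1+0=12,  q_0=12·0+1=1
a_1=24:  p_1=24·12+1=289,  q_1=24·1+0=24
(x₁, y₁) = (289, 24);  289² − 145·24² = 1 ✓
(x_2, y_2) = (289·289 + 145·24·24, 289·24 + 24·289) = (167041, 13872)

289 24
167041 13872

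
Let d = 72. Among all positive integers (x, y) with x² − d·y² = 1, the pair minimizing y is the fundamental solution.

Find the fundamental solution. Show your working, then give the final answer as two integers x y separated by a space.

17 2

√72 = [8; 2,16, …], period ℓ=2 (even) → k=1
k=0  a_k=8  p_k/q_k = 8/1
k=1  a_k=2  p_k/q_k = 17/2
(x₁, y₁) = (17, 2);  17² − 72·2² = 1 ✓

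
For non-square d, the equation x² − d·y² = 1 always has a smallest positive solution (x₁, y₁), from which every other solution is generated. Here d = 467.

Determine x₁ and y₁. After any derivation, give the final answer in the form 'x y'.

d=467: √d = [21; 1,1,1,1,3,…,1,1,42] (ℓ=14, even), read p_13/q_13
i=0: a=21 ⇒ p=21, q=1
i=1: a=1 ⇒ p=22, q=1
…
i=4: a=1 ⇒ p=108, q=5
…
i=12: a=1 ⇒ p=991929, q=45901
i=13: a=1 ⇒ p=1625626, q=75225
(x₁, y₁) = (1625626, 75225);  1625626² − 467·75225² = 1 ✓

1625626 75225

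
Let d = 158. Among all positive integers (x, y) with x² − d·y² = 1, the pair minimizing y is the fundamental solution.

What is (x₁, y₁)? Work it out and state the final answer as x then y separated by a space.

7743 616

√158 → a₀=12, period (1,1,3,12,3,1,1,24); ℓ=8 even so k=7
k=0  a_k=12  p_k/q_k = 12/1
k=1  a_k=1  p_k/q_k = 13/1
k=2  a_k=1  p_k/q_k = 25/2
k=3  a_k=3  p_k/q_k = 88/7
k=4  a_k=12  p_k/q_k = 1081/86
…
k=6  a_k=1  p_k/q_k = 4412/351
k=7  a_k=1  p_k/q_k = 7743/616
fundamental: x₁=7743, y₁=616  (since 59954049 − 158·379456 = 1)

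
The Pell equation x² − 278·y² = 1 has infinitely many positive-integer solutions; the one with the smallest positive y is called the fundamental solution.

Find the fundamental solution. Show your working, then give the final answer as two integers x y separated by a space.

√278 → a₀=16, period (1,2,16,2,1,32); ℓ=6 even so k=5
i=0: a=16 ⇒ p=16, q=1
…
i=2: a=2 ⇒ p=50, q=3
i=3: a=16 ⇒ p=817, q=49
i=4: a=2 ⇒ p=1684, q=101
i=5: a=1 ⇒ p=2501, q=150
fundamental: x₁=2501, y₁=150  (since 6255001 − 278·22500 = 1)

2501 150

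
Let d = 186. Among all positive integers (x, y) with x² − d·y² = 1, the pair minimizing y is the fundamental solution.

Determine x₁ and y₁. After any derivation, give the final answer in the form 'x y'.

7501 550

d=186: √d = [13; 1,1,1,3,4,3,1,1,1,26] (ℓ=10, even), read p_9/q_9
step 0: (13, 1)  from 13·(1,0) + (0,1)
…
step 3: (41, 3)  from 1·(27,2) + (14,1)
…
step 7: (2714, 199)  from 1·(2073,152) + (641,47)
step 8: (4787, 351)  from 1·(2714,199) + (2073,152)
step 9: (7501, 550)  from 1·(4787,351) + (2714,199)
→ (7501, 550).  Check: 7501²=56265001, 186·550²=56265000, difference 1.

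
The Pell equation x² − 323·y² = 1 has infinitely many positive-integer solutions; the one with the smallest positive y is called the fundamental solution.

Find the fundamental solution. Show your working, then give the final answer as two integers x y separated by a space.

d=323: √d = [17; 1,34] (ℓ=2, even), read p_1/q_1
i=0: a=17 ⇒ p=17, q=1
i=1: a=1 ⇒ p=18, q=1
(x₁, y₁) = (18, 1);  18² − 323·1² = 1 ✓

18 1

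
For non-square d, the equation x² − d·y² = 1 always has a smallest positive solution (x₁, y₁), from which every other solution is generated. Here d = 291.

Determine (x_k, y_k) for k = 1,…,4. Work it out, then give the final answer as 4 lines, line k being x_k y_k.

√291 = [17; 17,34, …], period ℓ=2 (even) → k=1
step 0: (17, 1)  from 17·(1,0) + (0,1)
step 1: (290, 17)  from 17·(17,1) + (1,0)
→ (290, 17).  Check: 290²=84100, 291·17²=84099, difference 1.
(x_2, y_2) = (290·290 + 291·17·17, 290·17 + 17·290) = (168199, 9860)
(x_3, y_3) = (290·168199 + 291·17·9860, 290·9860 + 17·168199) = (97555130, 5718783)
(x_4, y_4) = (290·97555130 + 291·17·5718783, 290·5718783 + 17·97555130) = (56581807201, 3316884280)

290 17
168199 9860
97555130 5718783
56581807201 3316884280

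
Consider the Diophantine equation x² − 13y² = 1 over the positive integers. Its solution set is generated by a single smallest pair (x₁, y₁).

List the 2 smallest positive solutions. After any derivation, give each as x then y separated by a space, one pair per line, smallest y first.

649 180
842401 233640

[3; 1,1,1,1,6] for √13; ℓ=5 ⇒ convergent index 9
i=0: a=3 ⇒ p=3, q=1
i=1: a=1 ⇒ p=4, q=1
i=2: a=1 ⇒ p=7, q=2
i=3: a=1 ⇒ p=11, q=3
i=4: a=1 ⇒ p=18, q=5
i=5: a=6 ⇒ p=119, q=33
…
i=8: a=1 ⇒ p=393, q=109
i=9: a=1 ⇒ p=649, q=180
fundamental: x₁=649, y₁=180  (since 421201 − 13·32400 = 1)
(x_2, y_2) = (649·649 + 13·180·180, 649·180 + 180·649) = (842401, 233640)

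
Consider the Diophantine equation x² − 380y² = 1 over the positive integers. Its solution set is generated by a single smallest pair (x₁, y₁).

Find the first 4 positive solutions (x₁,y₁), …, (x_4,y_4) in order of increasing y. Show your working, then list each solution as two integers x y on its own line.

d=380: √d = [19; 2,38] (ℓ=2, even), read p_1/q_1
step 0: (19, 1)  from 19·(1,0) + (0,1)
step 1: (39, 2)  from 2·(19,1) + (1,0)
(x₁, y₁) = (39, 2);  39² − 380·2² = 1 ✓
n=2: (39,2)∘(39,2) = (39·39+380·2·2, 39·2+2·39) = (3041,156)
n=3: (3041,156)∘(39,2) = (39·3041+380·2·156, 39·156+2·3041) = (237159,12166)
n=4: (237159,12166)∘(39,2) = (39·237159+380·2·12166, 39·12166+2·237159) = (18495361,948792)

39 2
3041 156
237159 12166
18495361 948792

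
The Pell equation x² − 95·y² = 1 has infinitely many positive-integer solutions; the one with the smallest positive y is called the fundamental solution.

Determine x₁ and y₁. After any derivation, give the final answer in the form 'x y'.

√95 → a₀=9, period (1,2,1,18); ℓ=4 even so k=3
a_0=9:  p_0=9·1+0=9,  q_0=9·0+1=1
a_1=1:  p_1=1·9+1=10,  q_1=1·1+0=1
a_2=2:  p_2=2·10+9=29,  q_2=2·1+1=3
a_3=1:  p_3=1·29+10=39,  q_3=1·3+1=4
→ (39, 4).  Check: 39²=1521, 95·4²=1520, difference 1.

39 4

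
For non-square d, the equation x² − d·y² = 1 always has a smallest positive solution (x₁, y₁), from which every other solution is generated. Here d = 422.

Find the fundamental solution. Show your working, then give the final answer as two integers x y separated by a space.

7022501 341850

√422 → a₀=20, period (1,1,5,2,1,…,1,1,40); ℓ=14 even so k=13
step 0: (20, 1)  from 20·(1,0) + (0,1)
…
step 2: (41, 2)  from 1·(21,1) + (20,1)
step 3: (226, 11)  from 5·(41,2) + (21,1)
…
step 8: (163807, 7974)  from 3·(53719,2615) + (2650,129)
step 9: (217526, 10589)  from 1·(163807,7974) + (53719,2615)
…
step 11: (3211821, 156349)  from 5·(598859,29152) + (217526,10589)
step 12: (3810680, 185501)  from 1·(3211821,156349) + (598859,29152)
step 13: (7022501, 341850)  from 1·(3810680,185501) + (3211821,156349)
→ (7022501, 341850).  Check: 7022501²=49315520295001, 422·341850²=49315520295000, difference 1.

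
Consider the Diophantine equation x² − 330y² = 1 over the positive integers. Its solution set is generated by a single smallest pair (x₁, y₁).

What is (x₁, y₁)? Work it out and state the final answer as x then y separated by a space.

√330 → a₀=18, period (6,36); ℓ=2 even so k=1
step 0: (18, 1)  from 18·(1,0) + (0,1)
step 1: (109, 6)  from 6·(18,1) + (1,0)
(x₁, y₁) = (109, 6);  109² − 330·6² = 1 ✓

109 6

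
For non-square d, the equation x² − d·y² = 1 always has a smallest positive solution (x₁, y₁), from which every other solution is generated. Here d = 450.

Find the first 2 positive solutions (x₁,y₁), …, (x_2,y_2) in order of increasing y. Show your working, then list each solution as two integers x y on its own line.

√450 → a₀=21, period (4,1,2,4,2,1,4,42); ℓ=8 even so k=7
a_0=21:  p_0=21·1+0=21,  q_0=21·0+1=1
a_1=4:  p_1=4·21+1=85,  q_1=4·1+0=4
a_2=1:  p_2=1·85+21=106,  q_2=1·4+1=5
a_3=2:  p_3=2·106+85=297,  q_3=2·5+4=14
…
a_5=2:  p_5=2·1294+297=2885,  q_5=2·61+14=136
a_6=1:  p_6=1·2885+1294=4179,  q_6=1·136+61=197
a_7=4:  p_7=4·4179+2885=19601,  q_7=4·197+136=924
(x₁, y₁) = (19601, 924);  19601² − 450·924² = 1 ✓
n=2: (19601,924)∘(19601,924) = (19601·19601+450·924·924, 19601·924+924·19601) = (768398401,36222648)

19601 924
768398401 36222648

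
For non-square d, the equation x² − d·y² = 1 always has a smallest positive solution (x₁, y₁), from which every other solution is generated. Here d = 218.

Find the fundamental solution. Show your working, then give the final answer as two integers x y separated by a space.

√218 → a₀=14, period (1,3,3,1,28); ℓ=5 odd so k=9
i=0: a=14 ⇒ p=14, q=1
i=1: a=1 ⇒ p=15, q=1
i=2: a=3 ⇒ p=59, q=4
…
i=8: a=3 ⇒ p=96370, q=6527
i=9: a=1 ⇒ p=126003, q=8534
(x₁, y₁) = (126003, 8534);  126003² − 218·8534² = 1 ✓

126003 8534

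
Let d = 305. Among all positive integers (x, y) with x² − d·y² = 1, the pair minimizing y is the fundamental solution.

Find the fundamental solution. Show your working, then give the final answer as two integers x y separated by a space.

489 28

√305 → a₀=17, period (2,6,2,34); ℓ=4 even so k=3
step 0: (17, 1)  from 17·(1,0) + (0,1)
…
step 2: (227, 13)  from 6·(35,2) + (17,1)
step 3: (489, 28)  from 2·(227,13) + (35,2)
(x₁, y₁) = (489, 28);  489² − 305·28² = 1 ✓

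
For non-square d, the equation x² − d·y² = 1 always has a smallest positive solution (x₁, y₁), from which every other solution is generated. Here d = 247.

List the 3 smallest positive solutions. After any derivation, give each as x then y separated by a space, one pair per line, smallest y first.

√247 = [15; 1,2,1,1,9,1,9,1,1,2,1,30, …], period ℓ=12 (even) → k=11
a_0=15:  p_0=15·1+0=15,  q_0=15·0+1=1
…
a_2=2:  p_2=2·16+15=47,  q_2=2·1+1=3
a_3=1:  p_3=1·47+16=63,  q_3=1·3+1=4
a_4=1:  p_4=1·63+47=110,  q_4=1·4+3=7
…
a_7=9:  p_7=9·1163+1053=11520,  q_7=9·74+67=733
…
a_10=2:  p_10=2·24203+12683=61089,  q_10=2·1540+807=3887
a_11=1:  p_11=1·61089+24203=85292,  q_11=1·3887+1540=5427
→ (85292, 5427).  Check: 85292²=7274725264, 247·5427²=7274725263, difference 1.
(85292+5427√247)^2 = 14549450527 + 925759368√247
(85292+5427√247)^3 = 2481903468612476 + 157919736025485√247

85292 5427
14549450527 925759368
2481903468612476 157919736025485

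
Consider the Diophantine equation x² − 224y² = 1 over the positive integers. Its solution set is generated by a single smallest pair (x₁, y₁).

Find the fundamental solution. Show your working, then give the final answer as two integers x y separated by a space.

d=224: √d = [14; 1,28] (ℓ=2, even), read p_1/q_1
i=0: a=14 ⇒ p=14, q=1
i=1: a=1 ⇒ p=15, q=1
→ (15, 1).  Check: 15²=225, 224·1²=224, difference 1.

15 1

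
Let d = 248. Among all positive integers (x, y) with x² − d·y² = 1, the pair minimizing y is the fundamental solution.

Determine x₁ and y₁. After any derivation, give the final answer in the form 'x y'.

d=248: √d = [15; 1,2,1,30] (ℓ=4, even), read p_3/q_3
step 0: (15, 1)  from 15·(1,0) + (0,1)
step 1: (16, 1)  from 1·(15,1) + (1,0)
step 2: (47, 3)  from 2·(16,1) + (15,1)
step 3: (63, 4)  from 1·(47,3) + (16,1)
→ (63, 4).  Check: 63²=3969, 248·4²=3968, difference 1.

63 4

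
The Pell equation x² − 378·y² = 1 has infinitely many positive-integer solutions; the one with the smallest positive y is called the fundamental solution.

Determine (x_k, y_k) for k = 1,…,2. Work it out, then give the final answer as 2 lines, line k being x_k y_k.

√378 → a₀=19, period (2,3,1,4,1,3,2,38); ℓ=8 even so k=7
i=0: a=19 ⇒ p=19, q=1
i=1: a=2 ⇒ p=39, q=2
…
i=3: a=1 ⇒ p=175, q=9
i=4: a=4 ⇒ p=836, q=43
…
i=6: a=3 ⇒ p=3869, q=199
i=7: a=2 ⇒ p=8749, q=450
fundamental: x₁=8749, y₁=450  (since 76545001 − 378·202500 = 1)
n=2: (8749,450)∘(8749,450) = (8749·8749+378·450·450, 8749·450+450·8749) = (153090001,7874100)

8749 450
153090001 7874100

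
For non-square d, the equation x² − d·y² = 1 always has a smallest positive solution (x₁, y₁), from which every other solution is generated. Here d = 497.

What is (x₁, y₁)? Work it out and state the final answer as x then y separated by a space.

1201887 53912

√497 → a₀=22, period (3,2,2,5,6,5,2,2,3,44); ℓ=10 even so k=9
a_0=22:  p_0=22·1+0=22,  q_0=22·0+1=1
a_1=3:  p_1=3·22+1=67,  q_1=3·1+0=3
a_2=2:  p_2=2·67+22=156,  q_2=2·3+1=7
a_3=2:  p_3=2·156+67=379,  q_3=2·7+3=17
a_4=5:  p_4=5·379+156=2051,  q_4=5·17+7=92
…
a_8=2:  p_8=2·143637+65476=352750,  q_8=2·6443+2937=15823
a_9=3:  p_9=3·352750+143637=1201887,  q_9=3·15823+6443=53912
→ (1201887, 53912).  Check: 1201887²=1444532360769, 497·53912²=1444532360768, difference 1.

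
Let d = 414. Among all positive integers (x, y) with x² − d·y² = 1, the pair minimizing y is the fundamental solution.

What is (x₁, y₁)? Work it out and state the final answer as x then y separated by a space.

24335 1196

√414 → a₀=20, period (2,1,7,2,7,1,2,40); ℓ=8 even so k=7
step 0: (20, 1)  from 20·(1,0) + (0,1)
…
step 6: (8444, 415)  from 1·(7447,366) + (997,49)
step 7: (24335, 1196)  from 2·(8444,415) + (7447,366)
fundamental: x₁=24335, y₁=1196  (since 592192225 − 414·1430416 = 1)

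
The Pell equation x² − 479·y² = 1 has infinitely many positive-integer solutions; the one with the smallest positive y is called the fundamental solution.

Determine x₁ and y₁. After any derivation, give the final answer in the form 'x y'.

d=479: √d = [21; 1,7,1,3,2,21,2,3,1,7,1,42] (ℓ=12, even), read p_11/q_11
k=0  a_k=21  p_k/q_k = 21/1
…
k=4  a_k=3  p_k/q_k = 766/35
…
k=6  a_k=21  p_k/q_k = 37075/1694
k=7  a_k=2  p_k/q_k = 75879/3467
k=8  a_k=3  p_k/q_k = 264712/12095
k=9  a_k=1  p_k/q_k = 340591/15562
k=10  a_k=7  p_k/q_k = 2648849/121029
k=11  a_k=1  p_k/q_k = 2989440/136591
(x₁, y₁) = (2989440, 136591);  2989440² − 479·136591² = 1 ✓

2989440 136591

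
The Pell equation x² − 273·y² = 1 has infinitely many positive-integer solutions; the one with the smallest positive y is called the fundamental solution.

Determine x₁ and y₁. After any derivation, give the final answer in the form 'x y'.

727 44

√273 → a₀=16, period (1,1,10,1,1,32); ℓ=6 even so k=5
i=0: a=16 ⇒ p=16, q=1
…
i=2: a=1 ⇒ p=33, q=2
…
i=4: a=1 ⇒ p=380, q=23
i=5: a=1 ⇒ p=727, q=44
fundamental: x₁=727, y₁=44  (since 528529 − 273·1936 = 1)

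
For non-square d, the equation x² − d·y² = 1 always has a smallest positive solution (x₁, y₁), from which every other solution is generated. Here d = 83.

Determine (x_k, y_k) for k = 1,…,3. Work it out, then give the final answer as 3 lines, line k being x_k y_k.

82 9
13447 1476
2205226 242055

√83 = [9; 9,18, …], period ℓ=2 (even) → k=1
i=0: a=9 ⇒ p=9, q=1
i=1: a=9 ⇒ p=82, q=9
(x₁, y₁) = (82, 9);  82² − 83·9² = 1 ✓
n=2: (82,9)∘(82,9) = (82·82+83·9·9, 82·9+9·82) = (13447,1476)
n=3: (13447,1476)∘(82,9) = (82·13447+83·9·1476, 82·1476+9·13447) = (2205226,242055)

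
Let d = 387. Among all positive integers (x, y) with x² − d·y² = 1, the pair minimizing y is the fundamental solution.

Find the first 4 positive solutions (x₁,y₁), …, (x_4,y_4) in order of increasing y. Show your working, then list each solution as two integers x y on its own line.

3482 177
24248647 1232628
168867574226 8584021215
1175993762661217 59779122508632

[19; 1,2,19,2,1,38] for √387; ℓ=6 ⇒ convergent index 5
i=0: a=19 ⇒ p=19, q=1
…
i=2: a=2 ⇒ p=59, q=3
…
i=4: a=2 ⇒ p=2341, q=119
i=5: a=1 ⇒ p=3482, q=177
(x₁, y₁) = (3482, 177);  3482² − 387·177² = 1 ✓
(3482+177√387)^2 = 24248647 + 1232628√387
(3482+177√387)^3 = 168867574226 + 8584021215√387
(3482+177√387)^4 = 1175993762661217 + 59779122508632√387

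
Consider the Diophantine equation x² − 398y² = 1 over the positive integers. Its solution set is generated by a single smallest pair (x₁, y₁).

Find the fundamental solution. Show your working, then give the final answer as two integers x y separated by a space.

d=398: √d = [19; 1,18,1,38] (ℓ=4, even), read p_3/q_3
k=0  a_k=19  p_k/q_k = 19/1
…
k=2  a_k=18  p_k/q_k = 379/19
k=3  a_k=1  p_k/q_k = 399/20
(x₁, y₁) = (399, 20);  399² − 398·20² = 1 ✓

399 20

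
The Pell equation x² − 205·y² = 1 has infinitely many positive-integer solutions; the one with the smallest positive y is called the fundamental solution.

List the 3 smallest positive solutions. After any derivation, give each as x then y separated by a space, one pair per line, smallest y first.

d=205: √d = [14; 3,6,1,4,1,6,3,28] (ℓ=8, even), read p_7/q_7
k=0  a_k=14  p_k/q_k = 14/1
…
k=2  a_k=6  p_k/q_k = 272/19
…
k=4  a_k=4  p_k/q_k = 1532/107
…
k=6  a_k=6  p_k/q_k = 12614/881
k=7  a_k=3  p_k/q_k = 39689/2772
(x₁, y₁) = (39689, 2772);  39689² − 205·2772² = 1 ✓
k=2:  x_2 = 39689·39689+205·2772·2772 = 3150433441,  y_2 = 39689·2772+2772·39689 = 220035816
k=3:  x_3 = 39689·3150433441+205·2772·220035816 = 250075105640009,  y_3 = 39689·220035816+2772·3150433441 = 17466002999676

39689 2772
3150433441 220035816
250075105640009 17466002999676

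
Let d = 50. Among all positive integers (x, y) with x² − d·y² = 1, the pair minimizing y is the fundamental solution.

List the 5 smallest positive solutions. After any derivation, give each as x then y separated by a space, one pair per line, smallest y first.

99 14
19601 2772
3880899 548842
768398401 108667944
152139002499 21515704070

√50 = [7; 14, …], period ℓ=1 (odd) → k=1
k=0  a_k=7  p_k/q_k = 7/1
k=1  a_k=14  p_k/q_k = 99/14
(x₁, y₁) = (99, 14);  99² − 50·14² = 1 ✓
(99+14√50)^2 = 19601 + 2772√50
(99+14√50)^3 = 3880899 + 548842√50
(99+14√50)^4 = 768398401 + 108667944√50
(99+14√50)^5 = 152139002499 + 21515704070√50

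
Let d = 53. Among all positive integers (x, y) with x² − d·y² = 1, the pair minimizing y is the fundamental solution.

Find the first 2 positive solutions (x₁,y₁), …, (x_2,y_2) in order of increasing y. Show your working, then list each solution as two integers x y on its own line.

66249 9100
8777860001 1205731800

√53 = [7; 3,1,1,3,14, …], period ℓ=5 (odd) → k=9
i=0: a=7 ⇒ p=7, q=1
…
i=3: a=1 ⇒ p=51, q=7
i=4: a=3 ⇒ p=182, q=25
i=5: a=14 ⇒ p=2599, q=357
…
i=8: a=1 ⇒ p=18557, q=2549
i=9: a=3 ⇒ p=66249, q=9100
(x₁, y₁) = (66249, 9100);  66249² − 53·9100² = 1 ✓
(66249+9100√53)^2 = 8777860001 + 1205731800√53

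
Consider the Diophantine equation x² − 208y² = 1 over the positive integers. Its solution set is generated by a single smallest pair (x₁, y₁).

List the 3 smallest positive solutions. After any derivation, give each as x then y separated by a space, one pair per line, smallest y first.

649 45
842401 58410
1093435849 75816135

√208 = [14; 2,2,1,2,2,28, …], period ℓ=6 (even) → k=5
step 0: (14, 1)  from 14·(1,0) + (0,1)
step 1: (29, 2)  from 2·(14,1) + (1,0)
step 2: (72, 5)  from 2·(29,2) + (14,1)
step 3: (101, 7)  from 1·(72,5) + (29,2)
step 4: (274, 19)  from 2·(101,7) + (72,5)
step 5: (649, 45)  from 2·(274,19) + (101,7)
fundamental: x₁=649, y₁=45  (since 421201 − 208·2025 = 1)
n=2: (649,45)∘(649,45) = (649·649+208·45·45, 649·45+45·649) = (842401,58410)
n=3: (842401,58410)∘(649,45) = (649·842401+208·45·58410, 649·58410+45·842401) = (1093435849,75816135)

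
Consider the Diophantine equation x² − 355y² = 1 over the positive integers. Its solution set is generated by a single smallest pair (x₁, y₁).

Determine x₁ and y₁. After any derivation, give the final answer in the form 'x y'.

d=355: √d = [18; 1,5,3,3,1,6,1,3,3,5,1,36] (ℓ=12, even), read p_11/q_11
k=0  a_k=18  p_k/q_k = 18/1
k=1  a_k=1  p_k/q_k = 19/1
…
k=3  a_k=3  p_k/q_k = 358/19
…
k=5  a_k=1  p_k/q_k = 1545/82
…
k=10  a_k=5  p_k/q_k = 803418/42641
k=11  a_k=1  p_k/q_k = 954809/50676
(x₁, y₁) = (954809, 50676);  954809² − 355·50676² = 1 ✓

954809 50676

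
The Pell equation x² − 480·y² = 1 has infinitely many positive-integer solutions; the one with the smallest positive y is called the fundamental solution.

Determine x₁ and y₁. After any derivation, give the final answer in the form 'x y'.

241 11

d=480: √d = [21; 1,9,1,42] (ℓ=4, even), read p_3/q_3
step 0: (21, 1)  from 21·(1,0) + (0,1)
…
step 2: (219, 10)  from 9·(22,1) + (21,1)
step 3: (241, 11)  from 1·(219,10) + (22,1)
(x₁, y₁) = (241, 11);  241² − 480·11² = 1 ✓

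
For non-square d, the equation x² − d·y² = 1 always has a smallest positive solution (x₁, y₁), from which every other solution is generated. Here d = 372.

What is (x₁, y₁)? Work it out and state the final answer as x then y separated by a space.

12151 630

√372 → a₀=19, period (3,2,12,2,3,38); ℓ=6 even so k=5
i=0: a=19 ⇒ p=19, q=1
…
i=4: a=2 ⇒ p=3491, q=181
i=5: a=3 ⇒ p=12151, q=630
fundamental: x₁=12151, y₁=630  (since 147646801 − 372·396900 = 1)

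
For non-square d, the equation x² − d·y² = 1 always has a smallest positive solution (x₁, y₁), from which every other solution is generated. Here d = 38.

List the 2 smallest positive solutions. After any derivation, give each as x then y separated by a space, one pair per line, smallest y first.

√38 = [6; 6,12, …], period ℓ=2 (even) → k=1
i=0: a=6 ⇒ p=6, q=1
i=1: a=6 ⇒ p=37, q=6
fundamental: x₁=37, y₁=6  (since 1369 − 38·36 = 1)
n=2: (37,6)∘(37,6) = (37·37+38·6·6, 37·6+6·37) = (2737,444)

37 6
2737 444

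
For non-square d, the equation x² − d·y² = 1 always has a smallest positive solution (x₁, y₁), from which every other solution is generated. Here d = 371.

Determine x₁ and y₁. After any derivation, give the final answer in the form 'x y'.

[19; 3,1,4,1,3,38] for √371; ℓ=6 ⇒ convergent index 5
a_0=19:  p_0=19·1+0=19,  q_0=19·0+1=1
a_1=3:  p_1=3·19+1=58,  q_1=3·1+0=3
…
a_3=4:  p_3=4·77+58=366,  q_3=4·4+3=19
a_4=1:  p_4=1·366+77=443,  q_4=1·19+4=23
a_5=3:  p_5=3·443+366=1695,  q_5=3·23+19=88
fundamental: x₁=1695, y₁=88  (since 2873025 − 371·7744 = 1)

1695 88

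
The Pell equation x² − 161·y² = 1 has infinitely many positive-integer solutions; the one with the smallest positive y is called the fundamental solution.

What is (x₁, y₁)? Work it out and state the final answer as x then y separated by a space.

11775 928

√161 = [12; 1,2,4,1,2,1,4,2,1,24, …], period ℓ=10 (even) → k=9
k=0  a_k=12  p_k/q_k = 12/1
…
k=4  a_k=1  p_k/q_k = 203/16
k=5  a_k=2  p_k/q_k = 571/45
k=6  a_k=1  p_k/q_k = 774/61
k=7  a_k=4  p_k/q_k = 3667/289
k=8  a_k=2  p_k/q_k = 8108/639
k=9  a_k=1  p_k/q_k = 11775/928
→ (11775, 928).  Check: 11775²=138650625, 161·928²=138650624, difference 1.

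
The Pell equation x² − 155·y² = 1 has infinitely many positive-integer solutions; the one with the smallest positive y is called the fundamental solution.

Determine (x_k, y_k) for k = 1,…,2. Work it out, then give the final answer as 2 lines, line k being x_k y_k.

249 20
124001 9960

[12; 2,4,2,24] for √155; ℓ=4 ⇒ convergent index 3
a_0=12:  p_0=12·1+0=12,  q_0=12·0+1=1
a_1=2:  p_1=2·12+1=25,  q_1=2·1+0=2
a_2=4:  p_2=4·25+12=112,  q_2=4·2+1=9
a_3=2:  p_3=2·112+25=249,  q_3=2·9+2=20
fundamental: x₁=249, y₁=20  (since 62001 − 155·400 = 1)
(x_2, y_2) = (249·249 + 155·20·20, 249·20 + 20·249) = (124001, 9960)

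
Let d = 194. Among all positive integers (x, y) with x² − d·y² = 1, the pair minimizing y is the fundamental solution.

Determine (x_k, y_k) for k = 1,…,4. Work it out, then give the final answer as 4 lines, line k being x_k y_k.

√194 = [13; 1,12,1,26, …], period ℓ=4 (even) → k=3
i=0: a=13 ⇒ p=13, q=1
i=1: a=1 ⇒ p=14, q=1
i=2: a=12 ⇒ p=181, q=13
i=3: a=1 ⇒ p=195, q=14
fundamental: x₁=195, y₁=14  (since 38025 − 194·196 = 1)
k=2:  x_2 = 195·195+194·14·14 = 76049,  y_2 = 195·14+14·195 = 5460
k=3:  x_3 = 195·76049+194·14·5460 = 29658915,  y_3 = 195·5460+14·76049 = 2129386
k=4:  x_4 = 195·29658915+194·14·2129386 = 11566900801,  y_4 = 195·2129386+14·29658915 = 830455080

195 14
76049 5460
29658915 2129386
11566900801 830455080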